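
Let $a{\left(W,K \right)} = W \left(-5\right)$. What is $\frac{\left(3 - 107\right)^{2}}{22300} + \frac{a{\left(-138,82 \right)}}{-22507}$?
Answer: $\frac{57012178}{125476525} \approx 0.45437$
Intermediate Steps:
$a{\left(W,K \right)} = - 5 W$
$\frac{\left(3 - 107\right)^{2}}{22300} + \frac{a{\left(-138,82 \right)}}{-22507} = \frac{\left(3 - 107\right)^{2}}{22300} + \frac{\left(-5\right) \left(-138\right)}{-22507} = \left(-104\right)^{2} \cdot \frac{1}{22300} + 690 \left(- \frac{1}{22507}\right) = 10816 \cdot \frac{1}{22300} - \frac{690}{22507} = \frac{2704}{5575} - \frac{690}{22507} = \frac{57012178}{125476525}$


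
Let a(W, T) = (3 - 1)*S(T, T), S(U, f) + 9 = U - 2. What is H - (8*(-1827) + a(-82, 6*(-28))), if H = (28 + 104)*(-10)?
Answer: 13654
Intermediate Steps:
S(U, f) = -11 + U (S(U, f) = -9 + (U - 2) = -9 + (-2 + U) = -11 + U)
H = -1320 (H = 132*(-10) = -1320)
a(W, T) = -22 + 2*T (a(W, T) = (3 - 1)*(-11 + T) = 2*(-11 + T) = -22 + 2*T)
H - (8*(-1827) + a(-82, 6*(-28))) = -1320 - (8*(-1827) + (-22 + 2*(6*(-28)))) = -1320 - (-14616 + (-22 + 2*(-168))) = -1320 - (-14616 + (-22 - 336)) = -1320 - (-14616 - 358) = -1320 - 1*(-14974) = -1320 + 14974 = 13654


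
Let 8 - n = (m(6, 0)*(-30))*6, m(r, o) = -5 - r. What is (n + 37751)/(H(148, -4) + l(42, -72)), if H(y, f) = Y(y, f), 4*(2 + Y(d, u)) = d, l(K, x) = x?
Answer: -967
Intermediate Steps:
Y(d, u) = -2 + d/4
H(y, f) = -2 + y/4
n = -1972 (n = 8 - (-5 - 1*6)*(-30)*6 = 8 - (-5 - 6)*(-30)*6 = 8 - (-11*(-30))*6 = 8 - 330*6 = 8 - 1*1980 = 8 - 1980 = -1972)
(n + 37751)/(H(148, -4) + l(42, -72)) = (-1972 + 37751)/((-2 + (¼)*148) - 72) = 35779/((-2 + 37) - 72) = 35779/(35 - 72) = 35779/(-37) = 35779*(-1/37) = -967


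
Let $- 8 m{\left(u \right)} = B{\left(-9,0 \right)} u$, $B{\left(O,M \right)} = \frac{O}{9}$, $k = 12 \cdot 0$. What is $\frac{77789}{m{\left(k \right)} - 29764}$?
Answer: $- \frac{77789}{29764} \approx -2.6135$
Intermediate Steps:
$k = 0$
$B{\left(O,M \right)} = \frac{O}{9}$ ($B{\left(O,M \right)} = O \frac{1}{9} = \frac{O}{9}$)
$m{\left(u \right)} = \frac{u}{8}$ ($m{\left(u \right)} = - \frac{\frac{1}{9} \left(-9\right) u}{8} = - \frac{\left(-1\right) u}{8} = \frac{u}{8}$)
$\frac{77789}{m{\left(k \right)} - 29764} = \frac{77789}{\frac{1}{8} \cdot 0 - 29764} = \frac{77789}{0 - 29764} = \frac{77789}{-29764} = 77789 \left(- \frac{1}{29764}\right) = - \frac{77789}{29764}$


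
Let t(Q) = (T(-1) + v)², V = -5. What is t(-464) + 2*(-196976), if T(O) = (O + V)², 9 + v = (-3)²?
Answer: -392656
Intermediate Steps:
v = 0 (v = -9 + (-3)² = -9 + 9 = 0)
T(O) = (-5 + O)² (T(O) = (O - 5)² = (-5 + O)²)
t(Q) = 1296 (t(Q) = ((-5 - 1)² + 0)² = ((-6)² + 0)² = (36 + 0)² = 36² = 1296)
t(-464) + 2*(-196976) = 1296 + 2*(-196976) = 1296 - 393952 = -392656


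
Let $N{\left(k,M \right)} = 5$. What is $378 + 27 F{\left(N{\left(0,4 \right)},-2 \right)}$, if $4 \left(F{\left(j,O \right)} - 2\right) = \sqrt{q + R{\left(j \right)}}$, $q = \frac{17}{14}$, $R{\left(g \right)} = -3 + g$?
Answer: $432 + \frac{81 \sqrt{70}}{56} \approx 444.1$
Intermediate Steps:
$q = \frac{17}{14}$ ($q = 17 \cdot \frac{1}{14} = \frac{17}{14} \approx 1.2143$)
$F{\left(j,O \right)} = 2 + \frac{\sqrt{- \frac{25}{14} + j}}{4}$ ($F{\left(j,O \right)} = 2 + \frac{\sqrt{\frac{17}{14} + \left(-3 + j\right)}}{4} = 2 + \frac{\sqrt{- \frac{25}{14} + j}}{4}$)
$378 + 27 F{\left(N{\left(0,4 \right)},-2 \right)} = 378 + 27 \left(2 + \frac{\sqrt{-350 + 196 \cdot 5}}{56}\right) = 378 + 27 \left(2 + \frac{\sqrt{-350 + 980}}{56}\right) = 378 + 27 \left(2 + \frac{\sqrt{630}}{56}\right) = 378 + 27 \left(2 + \frac{3 \sqrt{70}}{56}\right) = 378 + \left(54 + \frac{81 \sqrt{70}}{56}\right) = 432 + \frac{81 \sqrt{70}}{56}$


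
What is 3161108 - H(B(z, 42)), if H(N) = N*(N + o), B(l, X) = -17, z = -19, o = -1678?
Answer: 3132293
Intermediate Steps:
H(N) = N*(-1678 + N) (H(N) = N*(N - 1678) = N*(-1678 + N))
3161108 - H(B(z, 42)) = 3161108 - (-17)*(-1678 - 17) = 3161108 - (-17)*(-1695) = 3161108 - 1*28815 = 3161108 - 28815 = 3132293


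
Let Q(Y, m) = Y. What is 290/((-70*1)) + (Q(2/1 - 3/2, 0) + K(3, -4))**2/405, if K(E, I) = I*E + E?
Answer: -44957/11340 ≈ -3.9645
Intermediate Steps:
K(E, I) = E + E*I (K(E, I) = E*I + E = E + E*I)
290/((-70*1)) + (Q(2/1 - 3/2, 0) + K(3, -4))**2/405 = 290/((-70*1)) + ((2/1 - 3/2) + 3*(1 - 4))**2/405 = 290/(-70) + ((2*1 - 3*1/2) + 3*(-3))**2*(1/405) = 290*(-1/70) + ((2 - 3/2) - 9)**2*(1/405) = -29/7 + (1/2 - 9)**2*(1/405) = -29/7 + (-17/2)**2*(1/405) = -29/7 + (289/4)*(1/405) = -29/7 + 289/1620 = -44957/11340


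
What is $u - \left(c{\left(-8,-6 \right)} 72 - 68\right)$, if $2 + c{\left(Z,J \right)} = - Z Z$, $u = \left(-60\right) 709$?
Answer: $-37720$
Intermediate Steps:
$u = -42540$
$c{\left(Z,J \right)} = -2 - Z^{2}$ ($c{\left(Z,J \right)} = -2 + - Z Z = -2 - Z^{2}$)
$u - \left(c{\left(-8,-6 \right)} 72 - 68\right) = -42540 - \left(\left(-2 - \left(-8\right)^{2}\right) 72 - 68\right) = -42540 - \left(\left(-2 - 64\right) 72 - 68\right) = -42540 - \left(\left(-66\right) 72 - 68\right) = -42540 - \left(-4752 - 68\right) = -42540 - -4820 = -42540 + 4820 = -37720$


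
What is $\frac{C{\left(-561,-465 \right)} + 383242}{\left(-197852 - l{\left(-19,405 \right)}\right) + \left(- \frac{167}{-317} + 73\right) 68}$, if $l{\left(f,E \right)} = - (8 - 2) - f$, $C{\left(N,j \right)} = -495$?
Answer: $- \frac{121330799}{61138261} \approx -1.9845$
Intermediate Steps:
$l{\left(f,E \right)} = -6 - f$ ($l{\left(f,E \right)} = \left(-1\right) 6 - f = -6 - f$)
$\frac{C{\left(-561,-465 \right)} + 383242}{\left(-197852 - l{\left(-19,405 \right)}\right) + \left(- \frac{167}{-317} + 73\right) 68} = \frac{-495 + 383242}{\left(-197852 - \left(-6 - -19\right)\right) + \left(- \frac{167}{-317} + 73\right) 68} = \frac{382747}{\left(-197852 - \left(-6 + 19\right)\right) + \left(\left(-167\right) \left(- \frac{1}{317}\right) + 73\right) 68} = \frac{382747}{\left(-197852 - 13\right) + \left(\frac{167}{317} + 73\right) 68} = \frac{382747}{\left(-197852 - 13\right) + \frac{23308}{317} \cdot 68} = \frac{382747}{-197865 + \frac{1584944}{317}} = \frac{382747}{- \frac{61138261}{317}} = 382747 \left(- \frac{317}{61138261}\right) = - \frac{121330799}{61138261}$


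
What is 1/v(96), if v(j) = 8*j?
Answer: 1/768 ≈ 0.0013021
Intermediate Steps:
1/v(96) = 1/(8*96) = 1/768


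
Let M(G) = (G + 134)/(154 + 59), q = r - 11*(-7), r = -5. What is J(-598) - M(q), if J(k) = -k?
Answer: 127168/213 ≈ 597.03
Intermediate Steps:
q = 72 (q = -5 - 11*(-7) = -5 + 77 = 72)
M(G) = 134/213 + G/213 (M(G) = (134 + G)/213 = (134 + G)*(1/213) = 134/213 + G/213)
J(-598) - M(q) = -1*(-598) - (134/213 + (1/213)*72) = 598 - (134/213 + 24/71) = 598 - 1*206/213 = 598 - 206/213 = 127168/213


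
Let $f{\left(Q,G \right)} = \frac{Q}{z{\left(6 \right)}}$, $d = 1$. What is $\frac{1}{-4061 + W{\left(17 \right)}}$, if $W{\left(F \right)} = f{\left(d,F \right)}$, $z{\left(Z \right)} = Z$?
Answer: $- \frac{6}{24365} \approx -0.00024625$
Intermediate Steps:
$f{\left(Q,G \right)} = \frac{Q}{6}$
$W{\left(F \right)} = \frac{1}{6}$ ($W{\left(F \right)} = \frac{1}{6} \cdot 1 = \frac{1}{6}$)
$\frac{1}{-4061 + W{\left(17 \right)}} = \frac{1}{-4061 + \frac{1}{6}} = \frac{1}{- \frac{24365}{6}} = - \frac{6}{24365}$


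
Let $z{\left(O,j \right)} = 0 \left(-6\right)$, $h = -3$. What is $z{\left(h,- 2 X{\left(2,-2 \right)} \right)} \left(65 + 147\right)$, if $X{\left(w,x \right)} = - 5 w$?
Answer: $0$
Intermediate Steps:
$z{\left(O,j \right)} = 0$
$z{\left(h,- 2 X{\left(2,-2 \right)} \right)} \left(65 + 147\right) = 0 \left(65 + 147\right) = 0 \cdot 212 = 0$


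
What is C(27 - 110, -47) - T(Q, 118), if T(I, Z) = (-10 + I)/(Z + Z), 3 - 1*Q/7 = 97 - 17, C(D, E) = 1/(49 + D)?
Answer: 9215/4012 ≈ 2.2969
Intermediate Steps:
Q = -539 (Q = 21 - 7*(97 - 17) = 21 - 7*80 = 21 - 560 = -539)
T(I, Z) = (-10 + I)/(2*Z) (T(I, Z) = (-10 + I)/((2*Z)) = (-10 + I)*(1/(2*Z)) = (-10 + I)/(2*Z))
C(27 - 110, -47) - T(Q, 118) = 1/(49 + (27 - 110)) - (-10 - 539)/(2*118) = 1/(49 - 83) - (-549)/(2*118) = 1/(-34) - 1*(-549/236) = -1/34 + 549/236 = 9215/4012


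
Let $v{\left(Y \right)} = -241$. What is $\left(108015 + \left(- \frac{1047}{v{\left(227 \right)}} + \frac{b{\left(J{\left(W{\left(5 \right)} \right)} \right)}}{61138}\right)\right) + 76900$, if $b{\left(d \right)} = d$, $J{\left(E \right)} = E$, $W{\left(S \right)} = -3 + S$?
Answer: $\frac{1362324665019}{7367129} \approx 1.8492 \cdot 10^{5}$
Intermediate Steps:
$\left(108015 + \left(- \frac{1047}{v{\left(227 \right)}} + \frac{b{\left(J{\left(W{\left(5 \right)} \right)} \right)}}{61138}\right)\right) + 76900 = \left(108015 + \left(- \frac{1047}{-241} + \frac{-3 + 5}{61138}\right)\right) + 76900 = \left(108015 + \left(\left(-1047\right) \left(- \frac{1}{241}\right) + 2 \cdot \frac{1}{61138}\right)\right) + 76900 = \left(108015 + \left(\frac{1047}{241} + \frac{1}{30569}\right)\right) + 76900 = \left(108015 + \frac{32005984}{7367129}\right) + 76900 = \frac{795792444919}{7367129} + 76900 = \frac{1362324665019}{7367129}$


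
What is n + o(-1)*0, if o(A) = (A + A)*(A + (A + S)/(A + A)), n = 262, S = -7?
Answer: 262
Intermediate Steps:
o(A) = 2*A*(A + (-7 + A)/(2*A)) (o(A) = (A + A)*(A + (A - 7)/(A + A)) = (2*A)*(A + (-7 + A)/((2*A))) = (2*A)*(A + (-7 + A)*(1/(2*A))) = (2*A)*(A + (-7 + A)/(2*A)) = 2*A*(A + (-7 + A)/(2*A)))
n + o(-1)*0 = 262 + (-7 - 1 + 2*(-1)²)*0 = 262 + (-7 - 1 + 2*1)*0 = 262 + (-7 - 1 + 2)*0 = 262 - 6*0 = 262 + 0 = 262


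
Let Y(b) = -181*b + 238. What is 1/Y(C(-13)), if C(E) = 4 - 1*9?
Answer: 1/1143 ≈ 0.00087489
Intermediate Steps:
C(E) = -5 (C(E) = 4 - 9 = -5)
Y(b) = 238 - 181*b
1/Y(C(-13)) = 1/(238 - 181*(-5)) = 1/(238 + 905) = 1/1143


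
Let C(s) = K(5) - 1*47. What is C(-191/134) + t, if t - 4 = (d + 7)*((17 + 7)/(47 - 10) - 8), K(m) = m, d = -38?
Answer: 7026/37 ≈ 189.89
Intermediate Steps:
C(s) = -42 (C(s) = 5 - 1*47 = 5 - 47 = -42)
t = 8580/37 (t = 4 + (-38 + 7)*((17 + 7)/(47 - 10) - 8) = 4 - 31*(24/37 - 8) = 4 - 31*(-272/37) = 4 + 8432/37 = 8580/37 ≈ 231.89)
C(-191/134) + t = -42 + 8580/37 = 7026/37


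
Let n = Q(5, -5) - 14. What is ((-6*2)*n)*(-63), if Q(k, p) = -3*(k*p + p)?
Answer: 57456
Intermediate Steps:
Q(k, p) = -3*p - 3*k*p (Q(k, p) = -3*(p + k*p) = -3*p - 3*k*p)
n = 76 (n = -3*(-5)*(1 + 5) - 14 = -3*(-5)*6 - 14 = 90 - 14 = 76)
((-6*2)*n)*(-63) = (-6*2*76)*(-63) = -12*76*(-63) = -912*(-63) = 57456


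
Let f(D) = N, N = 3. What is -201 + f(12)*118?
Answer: 153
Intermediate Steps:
f(D) = 3
-201 + f(12)*118 = -201 + 3*118 = -201 + 354 = 153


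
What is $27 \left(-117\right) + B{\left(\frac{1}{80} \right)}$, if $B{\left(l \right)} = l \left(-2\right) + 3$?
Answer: $- \frac{126241}{40} \approx -3156.0$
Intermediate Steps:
$B{\left(l \right)} = 3 - 2 l$ ($B{\left(l \right)} = - 2 l + 3 = 3 - 2 l$)
$27 \left(-117\right) + B{\left(\frac{1}{80} \right)} = 27 \left(-117\right) + \left(3 - \frac{2}{80}\right) = -3159 + \left(3 - \frac{1}{40}\right) = -3159 + \frac{119}{40} = - \frac{126241}{40}$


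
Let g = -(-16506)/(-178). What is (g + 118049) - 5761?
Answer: 9985379/89 ≈ 1.1220e+5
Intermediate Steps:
g = -8253/89 (g = -(-16506)*(-1)/178 = -917*9/89 = -8253/89 ≈ -92.730)
(g + 118049) - 5761 = (-8253/89 + 118049) - 5761 = 10498108/89 - 5761 = 9985379/89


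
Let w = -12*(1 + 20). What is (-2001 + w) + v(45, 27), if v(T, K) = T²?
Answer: -228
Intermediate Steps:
w = -252 (w = -12*21 = -252)
(-2001 + w) + v(45, 27) = (-2001 - 252) + 45² = -2253 + 2025 = -228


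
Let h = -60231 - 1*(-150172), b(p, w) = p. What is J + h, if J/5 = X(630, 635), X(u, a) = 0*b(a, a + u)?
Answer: 89941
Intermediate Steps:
X(u, a) = 0 (X(u, a) = 0*a = 0)
J = 0 (J = 5*0 = 0)
h = 89941 (h = -60231 + 150172 = 89941)
J + h = 0 + 89941 = 89941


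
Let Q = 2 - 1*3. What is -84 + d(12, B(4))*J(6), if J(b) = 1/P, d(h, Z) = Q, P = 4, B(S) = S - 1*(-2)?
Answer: -337/4 ≈ -84.250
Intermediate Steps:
B(S) = 2 + S (B(S) = S + 2 = 2 + S)
Q = -1 (Q = 2 - 3 = -1)
d(h, Z) = -1
J(b) = ¼ (J(b) = 1/4 = ¼)
-84 + d(12, B(4))*J(6) = -84 - 1*¼ = -84 - ¼ = -337/4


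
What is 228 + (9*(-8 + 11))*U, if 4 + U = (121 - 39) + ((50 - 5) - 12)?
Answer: 3225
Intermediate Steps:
U = 111 (U = -4 + ((121 - 39) + ((50 - 5) - 12)) = -4 + (82 + (45 - 12)) = -4 + (82 + 33) = -4 + 115 = 111)
228 + (9*(-8 + 11))*U = 228 + (9*(-8 + 11))*111 = 228 + (9*3)*111 = 228 + 27*111 = 228 + 2997 = 3225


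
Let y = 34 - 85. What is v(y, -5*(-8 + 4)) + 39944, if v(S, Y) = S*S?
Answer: 42545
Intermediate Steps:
y = -51
v(S, Y) = S**2
v(y, -5*(-8 + 4)) + 39944 = (-51)**2 + 39944 = 2601 + 39944 = 42545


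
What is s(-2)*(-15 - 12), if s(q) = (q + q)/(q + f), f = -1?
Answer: -36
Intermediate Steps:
s(q) = 2*q/(-1 + q) (s(q) = (q + q)/(q - 1) = (2*q)/(-1 + q) = 2*q/(-1 + q))
s(-2)*(-15 - 12) = (2*(-2)/(-1 - 2))*(-15 - 12) = (2*(-2)/(-3))*(-27) = (2*(-2)*(-⅓))*(-27) = (4/3)*(-27) = -36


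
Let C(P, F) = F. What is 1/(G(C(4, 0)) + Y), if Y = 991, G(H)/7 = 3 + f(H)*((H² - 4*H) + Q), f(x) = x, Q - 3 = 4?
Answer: 1/1012 ≈ 0.00098814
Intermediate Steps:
Q = 7 (Q = 3 + 4 = 7)
G(H) = 21 + 7*H*(7 + H² - 4*H) (G(H) = 7*(3 + H*((H² - 4*H) + 7)) = 7*(3 + H*(7 + H² - 4*H)) = 21 + 7*H*(7 + H² - 4*H))
1/(G(C(4, 0)) + Y) = 1/((21 - 28*0² + 7*0³ + 49*0) + 991) = 1/((21 - 28*0 + 7*0 + 0) + 991) = 1/((21 + 0 + 0 + 0) + 991) = 1/(21 + 991) = 1/1012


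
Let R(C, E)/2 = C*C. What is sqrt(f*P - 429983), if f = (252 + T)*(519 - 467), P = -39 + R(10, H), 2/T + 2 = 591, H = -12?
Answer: sqrt(582754228097)/589 ≈ 1296.1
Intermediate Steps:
T = 2/589 (T = 2/(-2 + 591) = 2/589 ≈ 0.0033956)
R(C, E) = 2*C**2 (R(C, E) = 2*(C*C) = 2*C**2)
P = 161 (P = -39 + 2*10**2 = -39 + 2*100 = -39 + 200 = 161)
f = 7718360/589 (f = (252 + 2/589)*(519 - 467) = (148430/589)*52 = 7718360/589 ≈ 13104.)
sqrt(f*P - 429983) = sqrt((7718360/589)*161 - 429983) = sqrt(1242655960/589 - 429983) = sqrt(989395973/589) = sqrt(582754228097)/589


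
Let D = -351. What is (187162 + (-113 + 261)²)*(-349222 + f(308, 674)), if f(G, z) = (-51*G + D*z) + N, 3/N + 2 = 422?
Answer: -8802782363947/70 ≈ -1.2575e+11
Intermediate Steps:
N = 1/140 (N = 3/(-2 + 422) = 3/420 = 3*(1/420) = 1/140 ≈ 0.0071429)
f(G, z) = 1/140 - 351*z - 51*G (f(G, z) = (-51*G - 351*z) + 1/140 = (-351*z - 51*G) + 1/140 = 1/140 - 351*z - 51*G)
(187162 + (-113 + 261)²)*(-349222 + f(308, 674)) = (187162 + (-113 + 261)²)*(-349222 + (1/140 - 351*674 - 51*308)) = (187162 + 148²)*(-349222 + (1/140 - 236574 - 15708)) = (187162 + 21904)*(-349222 - 35319479/140) = 209066*(-84210559/140) = -8802782363947/70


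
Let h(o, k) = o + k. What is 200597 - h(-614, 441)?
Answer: 200770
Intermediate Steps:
h(o, k) = k + o
200597 - h(-614, 441) = 200597 - (441 - 614) = 200597 - 1*(-173) = 200597 + 173 = 200770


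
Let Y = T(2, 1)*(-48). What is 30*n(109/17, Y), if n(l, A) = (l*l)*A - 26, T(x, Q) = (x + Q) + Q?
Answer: -68659980/289 ≈ -2.3758e+5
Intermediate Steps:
T(x, Q) = x + 2*Q (T(x, Q) = (Q + x) + Q = x + 2*Q)
Y = -192 (Y = (2 + 2*1)*(-48) = (2 + 2)*(-48) = 4*(-48) = -192)
n(l, A) = -26 + A*l² (n(l, A) = l²*A - 26 = A*l² - 26 = -26 + A*l²)
30*n(109/17, Y) = 30*(-26 - 192*(109/17)²) = 30*(-26 - 192*11881/289) = 30*(-26 - 2281152/289) = 30*(-2288666/289) = -68659980/289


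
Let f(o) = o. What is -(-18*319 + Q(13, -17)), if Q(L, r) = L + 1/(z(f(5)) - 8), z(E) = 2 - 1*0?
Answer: 34375/6 ≈ 5729.2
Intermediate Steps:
z(E) = 2 (z(E) = 2 + 0 = 2)
Q(L, r) = -⅙ + L (Q(L, r) = L + 1/(2 - 8) = L + 1/(-6) = L - ⅙ = -⅙ + L)
-(-18*319 + Q(13, -17)) = -(-18*319 + (-⅙ + 13)) = -(-5742 + 77/6) = -1*(-34375/6) = 34375/6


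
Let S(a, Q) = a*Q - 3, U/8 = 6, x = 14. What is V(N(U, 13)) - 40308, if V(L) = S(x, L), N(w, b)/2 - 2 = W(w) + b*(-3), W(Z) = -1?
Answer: -41375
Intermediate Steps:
U = 48 (U = 8*6 = 48)
N(w, b) = 2 - 6*b (N(w, b) = 4 + 2*(-1 + b*(-3)) = 4 + 2*(-1 - 3*b) = 4 + (-2 - 6*b) = 2 - 6*b)
S(a, Q) = -3 + Q*a (S(a, Q) = Q*a - 3 = -3 + Q*a)
V(L) = -3 + 14*L (V(L) = -3 + L*14 = -3 + 14*L)
V(N(U, 13)) - 40308 = (-3 + 14*(2 - 6*13)) - 40308 = (-3 + 14*(2 - 78)) - 40308 = (-3 + 14*(-76)) - 40308 = (-3 - 1064) - 40308 = -1067 - 40308 = -41375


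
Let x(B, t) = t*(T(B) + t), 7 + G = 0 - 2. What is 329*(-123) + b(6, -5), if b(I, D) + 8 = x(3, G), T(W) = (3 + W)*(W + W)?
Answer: -40718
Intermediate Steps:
G = -9 (G = -7 + (0 - 2) = -7 - 2 = -9)
T(W) = 2*W*(3 + W) (T(W) = (3 + W)*(2*W) = 2*W*(3 + W))
x(B, t) = t*(t + 2*B*(3 + B)) (x(B, t) = t*(2*B*(3 + B) + t) = t*(t + 2*B*(3 + B)))
b(I, D) = -251 (b(I, D) = -8 - 9*(-9 + 2*3*(3 + 3)) = -8 - 9*(-9 + 2*3*6) = -8 - 9*(-9 + 36) = -8 - 9*27 = -8 - 243 = -251)
329*(-123) + b(6, -5) = 329*(-123) - 251 = -40467 - 251 = -40718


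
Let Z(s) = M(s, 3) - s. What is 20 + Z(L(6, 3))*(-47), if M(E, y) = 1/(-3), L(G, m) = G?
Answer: 953/3 ≈ 317.67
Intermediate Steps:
M(E, y) = -⅓
Z(s) = -⅓ - s
20 + Z(L(6, 3))*(-47) = 20 + (-⅓ - 1*6)*(-47) = 20 + (-⅓ - 6)*(-47) = 20 - 19/3*(-47) = 20 + 893/3 = 953/3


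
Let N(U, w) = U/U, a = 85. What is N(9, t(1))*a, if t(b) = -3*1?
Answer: 85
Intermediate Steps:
t(b) = -3
N(U, w) = 1
N(9, t(1))*a = 1*85 = 85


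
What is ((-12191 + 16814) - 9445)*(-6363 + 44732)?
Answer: -185015318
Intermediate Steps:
((-12191 + 16814) - 9445)*(-6363 + 44732) = (4623 - 9445)*38369 = -4822*38369 = -185015318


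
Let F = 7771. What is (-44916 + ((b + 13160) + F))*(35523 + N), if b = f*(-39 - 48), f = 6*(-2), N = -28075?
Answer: -170864568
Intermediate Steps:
f = -12
b = 1044 (b = -12*(-39 - 48) = -12*(-87) = 1044)
(-44916 + ((b + 13160) + F))*(35523 + N) = (-44916 + ((1044 + 13160) + 7771))*(35523 - 28075) = (-44916 + (14204 + 7771))*7448 = (-44916 + 21975)*7448 = -22941*7448 = -170864568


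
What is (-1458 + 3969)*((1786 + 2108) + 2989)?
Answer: 17283213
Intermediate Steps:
(-1458 + 3969)*((1786 + 2108) + 2989) = 2511*(3894 + 2989) = 2511*6883 = 17283213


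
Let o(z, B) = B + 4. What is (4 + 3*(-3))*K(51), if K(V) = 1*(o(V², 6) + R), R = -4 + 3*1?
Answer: -45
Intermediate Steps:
o(z, B) = 4 + B
R = -1 (R = -4 + 3 = -1)
K(V) = 9 (K(V) = 1*((4 + 6) - 1) = 1*(10 - 1) = 1*9 = 9)
(4 + 3*(-3))*K(51) = (4 + 3*(-3))*9 = (4 - 9)*9 = -5*9 = -45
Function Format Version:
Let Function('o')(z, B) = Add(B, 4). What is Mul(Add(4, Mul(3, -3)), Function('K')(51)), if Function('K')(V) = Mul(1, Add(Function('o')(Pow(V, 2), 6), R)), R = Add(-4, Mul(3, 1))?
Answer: -45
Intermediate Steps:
Function('o')(z, B) = Add(4, B)
R = -1 (R = Add(-4, 3) = -1)
Function('K')(V) = 9 (Function('K')(V) = Mul(1, Add(Add(4, 6), -1)) = Mul(1, Add(10, -1)) = Mul(1, 9) = 9)
Mul(Add(4, Mul(3, -3)), Function('K')(51)) = Mul(Add(4, Mul(3, -3)), 9) = Mul(Add(4, -9), 9) = Mul(-5, 9) = -45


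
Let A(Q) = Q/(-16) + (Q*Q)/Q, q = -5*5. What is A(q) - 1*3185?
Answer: -51335/16 ≈ -3208.4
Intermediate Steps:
q = -25
A(Q) = 15*Q/16 (A(Q) = Q*(-1/16) + Q²/Q = -Q/16 + Q = 15*Q/16)
A(q) - 1*3185 = (15/16)*(-25) - 1*3185 = -375/16 - 3185 = -51335/16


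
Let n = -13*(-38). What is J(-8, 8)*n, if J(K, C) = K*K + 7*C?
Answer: 59280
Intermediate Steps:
J(K, C) = K**2 + 7*C
n = 494
J(-8, 8)*n = ((-8)**2 + 7*8)*494 = (64 + 56)*494 = 120*494 = 59280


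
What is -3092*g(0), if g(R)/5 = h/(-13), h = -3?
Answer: -46380/13 ≈ -3567.7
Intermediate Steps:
g(R) = 15/13 (g(R) = 5*(-3/(-13)) = 5*(-3*(-1/13)) = 5*(3/13) = 15/13)
-3092*g(0) = -3092*15/13 = -46380/13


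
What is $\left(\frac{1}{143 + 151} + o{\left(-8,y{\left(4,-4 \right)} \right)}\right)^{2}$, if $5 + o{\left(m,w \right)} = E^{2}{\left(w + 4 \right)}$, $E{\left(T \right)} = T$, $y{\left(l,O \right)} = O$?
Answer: $\frac{2157961}{86436} \approx 24.966$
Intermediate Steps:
$o{\left(m,w \right)} = -5 + \left(4 + w\right)^{2}$ ($o{\left(m,w \right)} = -5 + \left(w + 4\right)^{2} = -5 + \left(4 + w\right)^{2}$)
$\left(\frac{1}{143 + 151} + o{\left(-8,y{\left(4,-4 \right)} \right)}\right)^{2} = \left(\frac{1}{143 + 151} - \left(5 - \left(4 - 4\right)^{2}\right)\right)^{2} = \left(\frac{1}{294} - \left(5 - 0^{2}\right)\right)^{2} = \left(\frac{1}{294} + \left(-5 + 0\right)\right)^{2} = \left(\frac{1}{294} - 5\right)^{2} = \left(- \frac{1469}{294}\right)^{2} = \frac{2157961}{86436}$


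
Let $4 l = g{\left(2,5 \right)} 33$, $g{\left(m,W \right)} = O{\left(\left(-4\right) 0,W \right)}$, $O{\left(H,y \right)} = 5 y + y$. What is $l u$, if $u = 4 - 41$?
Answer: $- \frac{18315}{2} \approx -9157.5$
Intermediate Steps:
$O{\left(H,y \right)} = 6 y$
$g{\left(m,W \right)} = 6 W$
$l = \frac{495}{2}$ ($l = \frac{6 \cdot 5 \cdot 33}{4} = \frac{30 \cdot 33}{4} = \frac{1}{4} \cdot 990 = \frac{495}{2} \approx 247.5$)
$u = -37$
$l u = \frac{495}{2} \left(-37\right) = - \frac{18315}{2}$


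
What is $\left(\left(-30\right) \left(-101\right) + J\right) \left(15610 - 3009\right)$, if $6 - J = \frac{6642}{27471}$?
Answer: $\frac{350288117238}{9157} \approx 3.8254 \cdot 10^{7}$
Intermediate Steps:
$J = \frac{52728}{9157}$ ($J = 6 - \frac{6642}{27471} = 6 - 6642 \cdot \frac{1}{27471} = 6 - \frac{2214}{9157} = \frac{52728}{9157} \approx 5.7582$)
$\left(\left(-30\right) \left(-101\right) + J\right) \left(15610 - 3009\right) = \left(\left(-30\right) \left(-101\right) + \frac{52728}{9157}\right) \left(15610 - 3009\right) = \left(3030 + \frac{52728}{9157}\right) 12601 = \frac{27798438}{9157} \cdot 12601 = \frac{350288117238}{9157}$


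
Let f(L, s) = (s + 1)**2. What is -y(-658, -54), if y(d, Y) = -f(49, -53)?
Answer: 2704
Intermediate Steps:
f(L, s) = (1 + s)**2
y(d, Y) = -2704 (y(d, Y) = -(1 - 53)**2 = -1*(-52)**2 = -1*2704 = -2704)
-y(-658, -54) = -1*(-2704) = 2704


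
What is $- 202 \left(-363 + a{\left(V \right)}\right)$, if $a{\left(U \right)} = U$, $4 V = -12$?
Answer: $73932$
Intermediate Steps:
$V = -3$ ($V = \frac{1}{4} \left(-12\right) = -3$)
$- 202 \left(-363 + a{\left(V \right)}\right) = - 202 \left(-363 - 3\right) = \left(-202\right) \left(-366\right) = 73932$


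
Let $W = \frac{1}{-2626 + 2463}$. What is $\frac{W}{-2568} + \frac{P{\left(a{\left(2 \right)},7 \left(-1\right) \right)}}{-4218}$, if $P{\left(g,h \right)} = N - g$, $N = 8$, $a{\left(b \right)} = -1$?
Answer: $- \frac{627173}{294264552} \approx -0.0021313$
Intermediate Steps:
$P{\left(g,h \right)} = 8 - g$
$W = - \frac{1}{163}$ ($W = \frac{1}{-163} = - \frac{1}{163} \approx -0.006135$)
$\frac{W}{-2568} + \frac{P{\left(a{\left(2 \right)},7 \left(-1\right) \right)}}{-4218} = - \frac{1}{163 \left(-2568\right)} + \frac{8 - -1}{-4218} = \left(- \frac{1}{163}\right) \left(- \frac{1}{2568}\right) + \left(8 + 1\right) \left(- \frac{1}{4218}\right) = \frac{1}{418584} + 9 \left(- \frac{1}{4218}\right) = \frac{1}{418584} - \frac{3}{1406} = - \frac{627173}{294264552}$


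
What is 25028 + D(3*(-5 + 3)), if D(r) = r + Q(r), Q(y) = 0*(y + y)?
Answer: 25022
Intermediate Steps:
Q(y) = 0 (Q(y) = 0*(2*y) = 0)
D(r) = r (D(r) = r + 0 = r)
25028 + D(3*(-5 + 3)) = 25028 + 3*(-5 + 3) = 25028 + 3*(-2) = 25028 - 6 = 25022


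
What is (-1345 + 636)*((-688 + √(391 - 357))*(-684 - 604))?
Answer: -628276096 + 913192*√34 ≈ -6.2295e+8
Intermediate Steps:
(-1345 + 636)*((-688 + √(391 - 357))*(-684 - 604)) = -709*(-688 + √34)*(-1288) = -709*(886144 - 1288*√34) = -628276096 + 913192*√34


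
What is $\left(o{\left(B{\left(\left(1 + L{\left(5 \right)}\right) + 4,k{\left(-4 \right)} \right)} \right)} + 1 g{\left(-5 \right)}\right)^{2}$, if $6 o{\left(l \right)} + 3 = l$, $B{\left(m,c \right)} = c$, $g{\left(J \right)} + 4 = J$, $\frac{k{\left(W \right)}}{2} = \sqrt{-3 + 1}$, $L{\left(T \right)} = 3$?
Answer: $\frac{3241}{36} - \frac{19 i \sqrt{2}}{3} \approx 90.028 - 8.9567 i$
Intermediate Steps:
$k{\left(W \right)} = 2 i \sqrt{2}$ ($k{\left(W \right)} = 2 \sqrt{-3 + 1} = 2 \sqrt{-2} = 2 i \sqrt{2}$)
$g{\left(J \right)} = -4 + J$
$o{\left(l \right)} = - \frac{1}{2} + \frac{l}{6}$
$\left(o{\left(B{\left(\left(1 + L{\left(5 \right)}\right) + 4,k{\left(-4 \right)} \right)} \right)} + 1 g{\left(-5 \right)}\right)^{2} = \left(\left(- \frac{1}{2} + \frac{2 i \sqrt{2}}{6}\right) + 1 \left(-4 - 5\right)\right)^{2} = \left(\left(- \frac{1}{2} + \frac{i \sqrt{2}}{3}\right) + 1 \left(-9\right)\right)^{2} = \left(\left(- \frac{1}{2} + \frac{i \sqrt{2}}{3}\right) - 9\right)^{2} = \left(- \frac{19}{2} + \frac{i \sqrt{2}}{3}\right)^{2}$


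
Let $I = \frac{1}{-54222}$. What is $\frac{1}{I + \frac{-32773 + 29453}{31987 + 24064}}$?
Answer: $- \frac{3039197322}{180073091} \approx -16.878$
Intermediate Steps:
$I = - \frac{1}{54222} \approx -1.8443 \cdot 10^{-5}$
$\frac{1}{I + \frac{-32773 + 29453}{31987 + 24064}} = \frac{1}{- \frac{1}{54222} + \frac{-32773 + 29453}{31987 + 24064}} = \frac{1}{- \frac{1}{54222} - \frac{3320}{56051}} = \frac{1}{- \frac{180073091}{3039197322}} = - \frac{3039197322}{180073091}$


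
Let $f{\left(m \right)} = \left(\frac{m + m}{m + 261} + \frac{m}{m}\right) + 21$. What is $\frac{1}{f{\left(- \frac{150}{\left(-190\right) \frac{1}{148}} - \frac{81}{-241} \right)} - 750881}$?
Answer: $- \frac{288613}{216707489714} \approx -1.3318 \cdot 10^{-6}$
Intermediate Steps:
$f{\left(m \right)} = 22 + \frac{2 m}{261 + m}$ ($f{\left(m \right)} = \left(\frac{2 m}{261 + m} + 1\right) + 21 = \left(1 + \frac{2 m}{261 + m}\right) + 21 = 22 + \frac{2 m}{261 + m}$)
$\frac{1}{f{\left(- \frac{150}{\left(-190\right) \frac{1}{148}} - \frac{81}{-241} \right)} - 750881} = \frac{1}{\frac{6 \left(957 + 4 \left(- \frac{150}{\left(-190\right) \frac{1}{148}} - \frac{81}{-241}\right)\right)}{261 - \left(- \frac{2220}{19} - \frac{81}{241}\right)} - 750881} = \frac{1}{\frac{6 \left(957 + 4 \left(- \frac{150}{\left(-190\right) \frac{1}{148}} - - \frac{81}{241}\right)\right)}{261 - \left(- \frac{81}{241} + \frac{150}{\left(-190\right) \frac{1}{148}}\right)} - 750881} = \frac{1}{\frac{6 \left(957 + 4 \left(- \frac{150}{- \frac{95}{74}} + \frac{81}{241}\right)\right)}{261 - \left(- \frac{81}{241} + \frac{150}{- \frac{95}{74}}\right)} - 750881} = \frac{1}{\frac{6 \left(957 + 4 \left(\left(-150\right) \left(- \frac{74}{95}\right) + \frac{81}{241}\right)\right)}{261 + \left(\left(-150\right) \left(- \frac{74}{95}\right) + \frac{81}{241}\right)} - 750881} = \frac{1}{\frac{6 \left(957 + 4 \left(\frac{2220}{19} + \frac{81}{241}\right)\right)}{261 + \left(\frac{2220}{19} + \frac{81}{241}\right)} - 750881} = \frac{1}{\frac{6 \left(957 + 4 \cdot \frac{536559}{4579}\right)}{261 + \frac{536559}{4579}} - 750881} = \frac{1}{\frac{6 \left(957 + \frac{2146236}{4579}\right)}{\frac{1731678}{4579}} - 750881} = \frac{1}{6 \cdot \frac{4579}{1731678} \cdot \frac{6528339}{4579} - 750881} = \frac{1}{\frac{6528339}{288613} - 750881} = \frac{1}{- \frac{216707489714}{288613}} = - \frac{288613}{216707489714}$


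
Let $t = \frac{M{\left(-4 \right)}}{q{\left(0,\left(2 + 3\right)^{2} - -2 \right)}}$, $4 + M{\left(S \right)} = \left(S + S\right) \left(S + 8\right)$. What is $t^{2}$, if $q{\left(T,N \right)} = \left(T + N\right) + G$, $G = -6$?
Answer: $\frac{144}{49} \approx 2.9388$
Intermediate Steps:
$M{\left(S \right)} = -4 + 2 S \left(8 + S\right)$ ($M{\left(S \right)} = -4 + \left(S + S\right) \left(S + 8\right) = -4 + 2 S \left(8 + S\right)$)
$q{\left(T,N \right)} = -6 + N + T$ ($q{\left(T,N \right)} = \left(T + N\right) - 6 = \left(N + T\right) - 6 = -6 + N + T$)
$t = - \frac{12}{7}$ ($t = \frac{-4 + 2 \left(-4\right)^{2} + 16 \left(-4\right)}{-6 - \left(-2 - \left(2 + 3\right)^{2}\right) + 0} = \frac{-4 + 2 \cdot 16 - 64}{-6 + \left(5^{2} + 2\right) + 0} = \frac{-4 + 32 - 64}{-6 + \left(25 + 2\right) + 0} = - \frac{36}{-6 + 27 + 0} = - \frac{36}{21} = \left(-36\right) \frac{1}{21} = - \frac{12}{7} \approx -1.7143$)
$t^{2} = \left(- \frac{12}{7}\right)^{2} = \frac{144}{49}$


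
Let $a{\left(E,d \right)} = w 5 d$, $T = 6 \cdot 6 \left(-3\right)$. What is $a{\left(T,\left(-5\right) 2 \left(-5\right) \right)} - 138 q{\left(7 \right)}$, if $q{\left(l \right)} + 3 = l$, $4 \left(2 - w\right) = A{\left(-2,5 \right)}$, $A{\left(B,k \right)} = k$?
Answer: $- \frac{729}{2} \approx -364.5$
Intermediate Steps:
$w = \frac{3}{4}$ ($w = 2 - \frac{5}{4} = \frac{3}{4} \approx 0.75$)
$q{\left(l \right)} = -3 + l$
$T = -108$ ($T = 36 \left(-3\right) = -108$)
$a{\left(E,d \right)} = \frac{15 d}{4}$ ($a{\left(E,d \right)} = \frac{3}{4} \cdot 5 d = \frac{15 d}{4}$)
$a{\left(T,\left(-5\right) 2 \left(-5\right) \right)} - 138 q{\left(7 \right)} = \frac{15 \left(-5\right) 2 \left(-5\right)}{4} - 138 \left(-3 + 7\right) = \frac{15 \left(\left(-10\right) \left(-5\right)\right)}{4} - 552 = \frac{15}{4} \cdot 50 - 552 = \frac{375}{2} - 552 = - \frac{729}{2}$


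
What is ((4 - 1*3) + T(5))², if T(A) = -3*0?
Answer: 1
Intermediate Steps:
T(A) = 0
((4 - 1*3) + T(5))² = ((4 - 1*3) + 0)² = ((4 - 3) + 0)² = (1 + 0)² = 1² = 1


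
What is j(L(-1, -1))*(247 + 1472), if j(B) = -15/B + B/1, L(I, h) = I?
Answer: 24066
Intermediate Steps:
j(B) = B - 15/B (j(B) = -15/B + B*1 = -15/B + B = B - 15/B)
j(L(-1, -1))*(247 + 1472) = (-1 - 15/(-1))*(247 + 1472) = (-1 - 15*(-1))*1719 = (-1 + 15)*1719 = 14*1719 = 24066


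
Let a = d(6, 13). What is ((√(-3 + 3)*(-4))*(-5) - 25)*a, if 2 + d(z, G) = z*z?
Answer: -850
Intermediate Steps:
d(z, G) = -2 + z² (d(z, G) = -2 + z*z = -2 + z²)
a = 34 (a = -2 + 6² = -2 + 36 = 34)
((√(-3 + 3)*(-4))*(-5) - 25)*a = ((√(-3 + 3)*(-4))*(-5) - 25)*34 = ((√0*(-4))*(-5) - 25)*34 = ((0*(-4))*(-5) - 25)*34 = (0*(-5) - 25)*34 = (0 - 25)*34 = -25*34 = -850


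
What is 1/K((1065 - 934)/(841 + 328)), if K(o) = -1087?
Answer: -1/1087 ≈ -0.00091996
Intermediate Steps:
1/K((1065 - 934)/(841 + 328)) = 1/(-1087) = -1/1087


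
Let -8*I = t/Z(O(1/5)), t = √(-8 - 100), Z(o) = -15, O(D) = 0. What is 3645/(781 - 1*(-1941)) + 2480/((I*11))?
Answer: 3645/2722 - 49600*I*√3/33 ≈ 1.3391 - 2603.3*I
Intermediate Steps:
t = 6*I*√3 (t = √(-108) = 6*I*√3 ≈ 10.392*I)
I = I*√3/20 (I = -6*I*√3/(8*(-15)) = -6*I*√3*(-1)/(8*15) = -(-1)*I*√3/20 = I*√3/20 ≈ 0.086603*I)
3645/(781 - 1*(-1941)) + 2480/((I*11)) = 3645/(781 - 1*(-1941)) + 2480/(((I*√3/20)*11)) = 3645/(781 + 1941) + 2480/((11*I*√3/20)) = 3645/2722 + 2480*(-20*I*√3/33) = 3645*(1/2722) - 49600*I*√3/33 = 3645/2722 - 49600*I*√3/33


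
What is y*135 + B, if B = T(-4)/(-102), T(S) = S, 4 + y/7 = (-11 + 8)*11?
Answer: -1783213/51 ≈ -34965.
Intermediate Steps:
y = -259 (y = -28 + 7*((-11 + 8)*11) = -28 + 7*(-3*11) = -28 + 7*(-33) = -28 - 231 = -259)
B = 2/51 (B = -4/(-102) = -4*(-1/102) = 2/51 ≈ 0.039216)
y*135 + B = -259*135 + 2/51 = -34965 + 2/51 = -1783213/51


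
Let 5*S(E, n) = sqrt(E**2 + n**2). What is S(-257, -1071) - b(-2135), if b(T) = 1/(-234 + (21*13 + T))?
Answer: 1/2096 + sqrt(1213090)/5 ≈ 220.28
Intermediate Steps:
S(E, n) = sqrt(E**2 + n**2)/5
b(T) = 1/(39 + T) (b(T) = 1/(-234 + (273 + T)) = 1/(39 + T))
S(-257, -1071) - b(-2135) = sqrt((-257)**2 + (-1071)**2)/5 - 1/(39 - 2135) = sqrt(66049 + 1147041)/5 - 1/(-2096) = sqrt(1213090)/5 - 1*(-1/2096) = sqrt(1213090)/5 + 1/2096 = 1/2096 + sqrt(1213090)/5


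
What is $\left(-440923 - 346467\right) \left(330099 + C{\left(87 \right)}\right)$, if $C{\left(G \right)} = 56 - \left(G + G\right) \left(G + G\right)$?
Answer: $-236121725810$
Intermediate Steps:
$C{\left(G \right)} = 56 - 4 G^{2}$ ($C{\left(G \right)} = 56 - 2 G 2 G = 56 - 4 G^{2}$)
$\left(-440923 - 346467\right) \left(330099 + C{\left(87 \right)}\right) = \left(-440923 - 346467\right) \left(330099 + \left(56 - 4 \cdot 87^{2}\right)\right) = - 787390 \left(330099 + \left(56 - 30276\right)\right) = - 787390 \left(330099 - 30220\right) = \left(-787390\right) 299879 = -236121725810$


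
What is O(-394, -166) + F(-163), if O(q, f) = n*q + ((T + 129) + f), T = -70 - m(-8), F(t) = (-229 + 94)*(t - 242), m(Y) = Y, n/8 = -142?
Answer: 502160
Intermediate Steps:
n = -1136 (n = 8*(-142) = -1136)
F(t) = 32670 - 135*t (F(t) = -135*(-242 + t) = 32670 - 135*t)
T = -62 (T = -70 - 1*(-8) = -70 + 8 = -62)
O(q, f) = 67 + f - 1136*q (O(q, f) = -1136*q + ((-62 + 129) + f) = -1136*q + (67 + f) = 67 + f - 1136*q)
O(-394, -166) + F(-163) = (67 - 166 - 1136*(-394)) + (32670 - 135*(-163)) = (67 - 166 + 447584) + (32670 + 22005) = 447485 + 54675 = 502160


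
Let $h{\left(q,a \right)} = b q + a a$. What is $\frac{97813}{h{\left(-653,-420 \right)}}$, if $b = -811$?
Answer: $\frac{97813}{705983} \approx 0.13855$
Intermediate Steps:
$h{\left(q,a \right)} = a^{2} - 811 q$ ($h{\left(q,a \right)} = - 811 q + a a = - 811 q + a^{2} = a^{2} - 811 q$)
$\frac{97813}{h{\left(-653,-420 \right)}} = \frac{97813}{\left(-420\right)^{2} - -529583} = \frac{97813}{176400 + 529583} = \frac{97813}{705983}$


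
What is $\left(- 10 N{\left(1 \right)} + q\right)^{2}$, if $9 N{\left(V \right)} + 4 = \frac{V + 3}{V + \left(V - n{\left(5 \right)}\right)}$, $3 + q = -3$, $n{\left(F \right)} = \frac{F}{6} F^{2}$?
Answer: $\frac{1800964}{1034289} \approx 1.7413$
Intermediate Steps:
$n{\left(F \right)} = \frac{F^{3}}{6}$ ($n{\left(F \right)} = F \frac{1}{6} F^{2} = \frac{F}{6} F^{2} = \frac{F^{3}}{6}$)
$q = -6$ ($q = -3 - 3 = -6$)
$N{\left(V \right)} = - \frac{4}{9} + \frac{3 + V}{9 \left(- \frac{125}{6} + 2 V\right)}$ ($N{\left(V \right)} = - \frac{4}{9} + \frac{\left(V + 3\right) \frac{1}{V + \left(V - \frac{5^{3}}{6}\right)}}{9} = - \frac{4}{9} + \frac{\left(3 + V\right) \frac{1}{V + \left(V - \frac{1}{6} \cdot 125\right)}}{9} = - \frac{4}{9} + \frac{\left(3 + V\right) \frac{1}{V + \left(V - \frac{125}{6}\right)}}{9} = - \frac{4}{9} + \frac{\left(3 + V\right) \frac{1}{V + \left(- \frac{125}{6} + V\right)}}{9} = - \frac{4}{9} + \frac{\left(3 + V\right) \frac{1}{- \frac{125}{6} + 2 V}}{9} = - \frac{4}{9} + \frac{\frac{1}{- \frac{125}{6} + 2 V} \left(3 + V\right)}{9} = - \frac{4}{9} + \frac{3 + V}{9 \left(- \frac{125}{6} + 2 V\right)}$)
$\left(- 10 N{\left(1 \right)} + q\right)^{2} = \left(- 10 \frac{14 \left(37 - 3\right)}{9 \left(-125 + 12 \cdot 1\right)} - 6\right)^{2} = \left(- 10 \frac{14 \left(37 - 3\right)}{9 \left(-125 + 12\right)} - 6\right)^{2} = \left(- 10 \cdot \frac{14}{9} \frac{1}{-113} \cdot 34 - 6\right)^{2} = \left(- 10 \cdot \frac{14}{9} \left(- \frac{1}{113}\right) 34 - 6\right)^{2} = \left(\left(-10\right) \left(- \frac{476}{1017}\right) - 6\right)^{2} = \left(\frac{4760}{1017} - 6\right)^{2} = \left(- \frac{1342}{1017}\right)^{2} = \frac{1800964}{1034289}$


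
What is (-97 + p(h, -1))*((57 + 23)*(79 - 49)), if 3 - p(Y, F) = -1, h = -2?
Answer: -223200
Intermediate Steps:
p(Y, F) = 4 (p(Y, F) = 3 - 1*(-1) = 3 + 1 = 4)
(-97 + p(h, -1))*((57 + 23)*(79 - 49)) = (-97 + 4)*((57 + 23)*(79 - 49)) = -7440*30 = -93*2400 = -223200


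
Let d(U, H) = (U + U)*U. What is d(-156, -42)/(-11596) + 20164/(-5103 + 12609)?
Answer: -1264522/836919 ≈ -1.5109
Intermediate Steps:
d(U, H) = 2*U**2 (d(U, H) = (2*U)*U = 2*U**2)
d(-156, -42)/(-11596) + 20164/(-5103 + 12609) = (2*(-156)**2)/(-11596) + 20164/(-5103 + 12609) = (2*24336)*(-1/11596) + 20164/7506 = 48672*(-1/11596) + 20164*(1/7506) = -936/223 + 10082/3753 = -1264522/836919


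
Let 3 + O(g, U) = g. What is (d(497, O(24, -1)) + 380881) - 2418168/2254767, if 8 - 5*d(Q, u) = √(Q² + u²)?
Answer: 1431331831977/3757945 - 7*√202 ≈ 3.8078e+5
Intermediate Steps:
O(g, U) = -3 + g
d(Q, u) = 8/5 - √(Q² + u²)/5
(d(497, O(24, -1)) + 380881) - 2418168/2254767 = ((8/5 - √(497² + (-3 + 24)²)/5) + 380881) - 2418168/2254767 = ((8/5 - √(247009 + 21²)/5) + 380881) - 2418168*1/2254767 = ((8/5 - √(247009 + 441)/5) + 380881) - 806056/751589 = ((8/5 - 7*√202) + 380881) - 806056/751589 = (1904413/5 - 7*√202) - 806056/751589 = 1431331831977/3757945 - 7*√202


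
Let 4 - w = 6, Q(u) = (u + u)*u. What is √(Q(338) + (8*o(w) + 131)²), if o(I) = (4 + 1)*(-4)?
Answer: 3*√25481 ≈ 478.88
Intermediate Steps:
Q(u) = 2*u² (Q(u) = (2*u)*u = 2*u²)
w = -2 (w = 4 - 1*6 = 4 - 6 = -2)
o(I) = -20 (o(I) = 5*(-4) = -20)
√(Q(338) + (8*o(w) + 131)²) = √(2*338² + (8*(-20) + 131)²) = √(2*114244 + (-160 + 131)²) = √(228488 + (-29)²) = √(228488 + 841) = √229329 = 3*√25481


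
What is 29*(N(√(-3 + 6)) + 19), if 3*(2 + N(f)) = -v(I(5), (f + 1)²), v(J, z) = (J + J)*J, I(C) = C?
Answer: 29/3 ≈ 9.6667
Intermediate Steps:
v(J, z) = 2*J² (v(J, z) = (2*J)*J = 2*J²)
N(f) = -56/3 (N(f) = -2 + (-2*5²)/3 = -2 + (-2*25)/3 = -2 + (-1*50)/3 = -2 + (⅓)*(-50) = -2 - 50/3 = -56/3)
29*(N(√(-3 + 6)) + 19) = 29*(-56/3 + 19) = 29*(⅓) = 29/3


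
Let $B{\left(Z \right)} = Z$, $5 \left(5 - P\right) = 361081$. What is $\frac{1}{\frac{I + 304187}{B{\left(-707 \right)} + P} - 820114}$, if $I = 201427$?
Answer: $- \frac{364591}{299008711444} \approx -1.2193 \cdot 10^{-6}$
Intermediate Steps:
$P = - \frac{361056}{5}$ ($P = 5 - \frac{361081}{5} = - \frac{361056}{5} \approx -72211.0$)
$\frac{1}{\frac{I + 304187}{B{\left(-707 \right)} + P} - 820114} = \frac{1}{\frac{201427 + 304187}{-707 - \frac{361056}{5}} - 820114} = \frac{1}{\frac{505614}{- \frac{364591}{5}} - 820114} = \frac{1}{505614 \left(- \frac{5}{364591}\right) - 820114} = \frac{1}{- \frac{2528070}{364591} - 820114} = \frac{1}{- \frac{299008711444}{364591}} = - \frac{364591}{299008711444}$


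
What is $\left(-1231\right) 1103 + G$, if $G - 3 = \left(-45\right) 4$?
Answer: $-1357970$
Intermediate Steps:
$G = -177$ ($G = 3 - 180 = -177$)
$\left(-1231\right) 1103 + G = \left(-1231\right) 1103 - 177 = -1357793 - 177 = -1357970$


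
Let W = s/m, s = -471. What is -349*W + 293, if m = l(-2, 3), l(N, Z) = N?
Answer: -163793/2 ≈ -81897.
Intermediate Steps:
m = -2
W = 471/2 (W = -471/(-2) = -471*(-½) = 471/2 ≈ 235.50)
-349*W + 293 = -349*471/2 + 293 = -164379/2 + 293 = -163793/2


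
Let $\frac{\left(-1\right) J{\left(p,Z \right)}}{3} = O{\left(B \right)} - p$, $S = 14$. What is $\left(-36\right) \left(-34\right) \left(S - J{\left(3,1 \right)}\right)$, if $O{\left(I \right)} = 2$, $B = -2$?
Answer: $13464$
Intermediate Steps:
$J{\left(p,Z \right)} = -6 + 3 p$ ($J{\left(p,Z \right)} = - 3 \left(2 - p\right) = -6 + 3 p$)
$\left(-36\right) \left(-34\right) \left(S - J{\left(3,1 \right)}\right) = \left(-36\right) \left(-34\right) \left(14 - \left(-6 + 3 \cdot 3\right)\right) = 1224 \left(14 - \left(-6 + 9\right)\right) = 1224 \left(14 - 3\right) = 1224 \cdot 11 = 13464$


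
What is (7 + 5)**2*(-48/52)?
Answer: -1728/13 ≈ -132.92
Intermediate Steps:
(7 + 5)**2*(-48/52) = 12**2*(-48*1/52) = 144*(-12/13) = -1728/13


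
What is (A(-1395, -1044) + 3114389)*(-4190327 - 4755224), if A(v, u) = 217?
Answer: -27861866817906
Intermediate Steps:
(A(-1395, -1044) + 3114389)*(-4190327 - 4755224) = (217 + 3114389)*(-4190327 - 4755224) = 3114606*(-8945551) = -27861866817906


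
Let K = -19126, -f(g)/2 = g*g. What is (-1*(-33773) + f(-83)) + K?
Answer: 869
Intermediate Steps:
f(g) = -2*g**2 (f(g) = -2*g*g = -2*g**2)
(-1*(-33773) + f(-83)) + K = (-1*(-33773) - 2*(-83)**2) - 19126 = (33773 - 2*6889) - 19126 = (33773 - 13778) - 19126 = 19995 - 19126 = 869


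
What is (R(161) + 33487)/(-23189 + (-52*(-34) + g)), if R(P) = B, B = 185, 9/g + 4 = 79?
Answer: -420900/267761 ≈ -1.5719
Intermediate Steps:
g = 3/25 (g = 9/(-4 + 79) = 9/75 = 9*(1/75) = 3/25 ≈ 0.12000)
R(P) = 185
(R(161) + 33487)/(-23189 + (-52*(-34) + g)) = (185 + 33487)/(-23189 + (-52*(-34) + 3/25)) = 33672/(-23189 + (1768 + 3/25)) = 33672/(-23189 + 44203/25) = 33672/(-535522/25) = 33672*(-25/535522) = -420900/267761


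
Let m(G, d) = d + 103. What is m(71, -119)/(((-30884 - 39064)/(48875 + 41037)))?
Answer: 359648/17487 ≈ 20.567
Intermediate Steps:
m(G, d) = 103 + d
m(71, -119)/(((-30884 - 39064)/(48875 + 41037))) = (103 - 119)/(((-30884 - 39064)/(48875 + 41037))) = -16/((-69948/89912)) = -16/((-69948*1/89912)) = -16/(-17487/22478) = -16*(-22478/17487) = 359648/17487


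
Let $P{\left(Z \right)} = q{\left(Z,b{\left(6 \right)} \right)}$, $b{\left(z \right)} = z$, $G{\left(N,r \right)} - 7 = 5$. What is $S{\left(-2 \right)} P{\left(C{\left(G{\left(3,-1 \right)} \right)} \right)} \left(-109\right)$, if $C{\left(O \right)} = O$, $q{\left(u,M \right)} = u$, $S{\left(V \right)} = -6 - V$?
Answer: $5232$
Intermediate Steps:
$G{\left(N,r \right)} = 12$ ($G{\left(N,r \right)} = 7 + 5 = 12$)
$P{\left(Z \right)} = Z$
$S{\left(-2 \right)} P{\left(C{\left(G{\left(3,-1 \right)} \right)} \right)} \left(-109\right) = \left(-6 - -2\right) 12 \left(-109\right) = \left(-6 + 2\right) 12 \left(-109\right) = \left(-4\right) 12 \left(-109\right) = \left(-48\right) \left(-109\right) = 5232$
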